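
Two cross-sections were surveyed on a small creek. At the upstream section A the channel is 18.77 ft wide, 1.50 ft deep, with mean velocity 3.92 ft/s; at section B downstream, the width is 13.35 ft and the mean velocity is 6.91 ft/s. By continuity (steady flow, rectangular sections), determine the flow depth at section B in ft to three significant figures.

Q = A₁V₁ = (18.77×1.50) × 3.92 = 110.4 ft³/s
d₂ = Q/(b₂ V₂) = 110.4/(13.35×6.91) = 1.196 ft

1.20 ft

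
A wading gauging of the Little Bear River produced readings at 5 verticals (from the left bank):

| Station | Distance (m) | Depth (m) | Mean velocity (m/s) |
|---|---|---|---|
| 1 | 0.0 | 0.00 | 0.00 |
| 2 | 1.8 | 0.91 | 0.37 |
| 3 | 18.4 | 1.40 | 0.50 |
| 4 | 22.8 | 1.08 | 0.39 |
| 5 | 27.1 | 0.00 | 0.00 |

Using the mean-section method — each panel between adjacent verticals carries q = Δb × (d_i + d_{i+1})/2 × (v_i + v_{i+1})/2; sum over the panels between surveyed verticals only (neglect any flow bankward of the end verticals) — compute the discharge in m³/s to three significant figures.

11.4 m³/s

Panel 1-2: Δb = 1.8 m, d̄ = (0.00+0.91)/2 = 0.455, v̄ = (0.00+0.37)/2 = 0.185 → q = 1.8×0.455×0.185 = 0.1515 m³/s
Panel 2-3: Δb = 16.6 m, d̄ = (0.91+1.40)/2 = 1.155, v̄ = (0.37+0.50)/2 = 0.435 → q = 16.6×1.155×0.435 = 8.340 m³/s
Panel 3-4: Δb = 4.4 m, d̄ = (1.40+1.08)/2 = 1.24, v̄ = (0.50+0.39)/2 = 0.445 → q = 4.4×1.24×0.445 = 2.428 m³/s
Panel 4-5: Δb = 4.3 m, d̄ = (1.08+0.00)/2 = 0.54, v̄ = (0.39+0.00)/2 = 0.195 → q = 4.3×0.54×0.195 = 0.4528 m³/s
Q = Σ q = 11.37 m³/s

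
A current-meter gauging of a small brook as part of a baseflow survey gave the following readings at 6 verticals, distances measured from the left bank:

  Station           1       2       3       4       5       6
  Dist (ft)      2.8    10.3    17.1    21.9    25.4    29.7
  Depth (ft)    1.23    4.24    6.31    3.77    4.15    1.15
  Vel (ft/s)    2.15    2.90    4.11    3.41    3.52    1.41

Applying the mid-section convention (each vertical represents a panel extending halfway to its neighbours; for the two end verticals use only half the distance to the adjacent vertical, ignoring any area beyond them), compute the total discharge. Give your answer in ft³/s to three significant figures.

w_1 = (10.3 − 2.8)/2 = 3.75 ft; q_1 = 2.15 × 1.23 × 3.75 = 9.917 ft³/s
w_2 = (17.1 − 2.8)/2 = 7.15 ft; q_2 = 2.90 × 4.24 × 7.15 = 87.92 ft³/s
w_3 = (21.9 − 10.3)/2 = 5.8 ft; q_3 = 4.11 × 6.31 × 5.8 = 150.4 ft³/s
w_4 = (25.4 − 17.1)/2 = 4.15 ft; q_4 = 3.41 × 3.77 × 4.15 = 53.35 ft³/s
w_5 = (29.7 − 21.9)/2 = 3.9 ft; q_5 = 3.52 × 4.15 × 3.9 = 56.97 ft³/s
w_6 = (29.7 − 25.4)/2 = 2.15 ft; q_6 = 1.41 × 1.15 × 2.15 = 3.486 ft³/s
Q = Σ qᵢ = 362.1 ft³/s

362 ft³/s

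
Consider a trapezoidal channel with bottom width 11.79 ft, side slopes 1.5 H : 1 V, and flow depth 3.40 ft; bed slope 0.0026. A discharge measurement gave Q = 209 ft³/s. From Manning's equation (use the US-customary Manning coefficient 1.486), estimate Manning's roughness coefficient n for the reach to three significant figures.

0.0372

A = (b + z·y)·y = (11.79 + 1.5×3.40)×3.40 = 57.43 ft²
P = b + 2y√(1+z²) = 11.79 + 2×3.40×√(1+1.5²) = 24.05 ft
R = A/P = 57.43/24.05 = 2.388 ft
n = (1.486/Q)·A·R^(2/3)·S^(1/2) = (1.486/209) × 57.43 × 1.787 × 0.05099 = 0.03719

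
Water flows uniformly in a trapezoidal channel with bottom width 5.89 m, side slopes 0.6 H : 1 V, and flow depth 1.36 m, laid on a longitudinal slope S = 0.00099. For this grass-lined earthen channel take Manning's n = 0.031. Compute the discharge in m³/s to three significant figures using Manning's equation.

9.30 m³/s

A = (b + z·y)·y = (5.89 + 0.6×1.36)×1.36 = 9.120 m²
P = b + 2y√(1+z²) = 5.89 + 2×1.36×√(1+0.6²) = 9.062 m
R = A/P = 9.120/9.062 = 1.006 m
Q = (1/n)·A·R^(2/3)·S^(1/2) = (1/0.031) × 9.120 × 1.006^(2/3) × 0.00099^(1/2) = 9.296 m³/s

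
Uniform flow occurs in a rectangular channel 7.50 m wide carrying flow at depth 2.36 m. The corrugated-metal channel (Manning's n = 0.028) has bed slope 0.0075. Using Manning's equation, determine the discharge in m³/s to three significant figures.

70.1 m³/s

A = b·y = 7.50 × 2.36 = 17.70 m²
P = b + 2y = 7.50 + 2×2.36 = 12.22 m
R = A/P = 17.70/12.22 = 1.448 m
Q = (1/n)·A·R^(2/3)·S^(1/2) = (1/0.028) × 17.70 × 1.448^(2/3) × 0.0075^(1/2) = 70.08 m³/s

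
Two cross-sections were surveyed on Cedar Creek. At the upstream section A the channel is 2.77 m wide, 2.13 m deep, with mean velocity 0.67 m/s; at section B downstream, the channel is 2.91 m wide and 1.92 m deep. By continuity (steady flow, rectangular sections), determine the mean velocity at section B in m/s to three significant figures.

0.708 m/s

Q = A₁V₁ = (2.77×2.13) × 0.67 = 3.953 m³/s
A₂ = 2.91 × 1.92 = 5.587 m²
V₂ = Q/A₂ = 3.953/5.587 = 0.7075 m/s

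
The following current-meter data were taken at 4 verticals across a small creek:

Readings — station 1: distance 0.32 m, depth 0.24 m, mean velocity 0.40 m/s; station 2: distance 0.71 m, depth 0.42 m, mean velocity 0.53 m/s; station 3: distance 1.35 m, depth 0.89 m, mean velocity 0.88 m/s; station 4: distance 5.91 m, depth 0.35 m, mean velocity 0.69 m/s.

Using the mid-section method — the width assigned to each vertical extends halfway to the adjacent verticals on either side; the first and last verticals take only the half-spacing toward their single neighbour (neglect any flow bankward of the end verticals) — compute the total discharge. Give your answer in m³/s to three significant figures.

w_1 = (0.71 − 0.32)/2 = 0.195 m; q_1 = 0.40 × 0.24 × 0.195 = 0.01872 m³/s
w_2 = (1.35 − 0.32)/2 = 0.515 m; q_2 = 0.53 × 0.42 × 0.515 = 0.1146 m³/s
w_3 = (5.91 − 0.71)/2 = 2.6 m; q_3 = 0.88 × 0.89 × 2.6 = 2.036 m³/s
w_4 = (5.91 − 1.35)/2 = 2.28 m; q_4 = 0.69 × 0.35 × 2.28 = 0.5506 m³/s
Q = Σ qᵢ = 2.720 m³/s

2.72 m³/s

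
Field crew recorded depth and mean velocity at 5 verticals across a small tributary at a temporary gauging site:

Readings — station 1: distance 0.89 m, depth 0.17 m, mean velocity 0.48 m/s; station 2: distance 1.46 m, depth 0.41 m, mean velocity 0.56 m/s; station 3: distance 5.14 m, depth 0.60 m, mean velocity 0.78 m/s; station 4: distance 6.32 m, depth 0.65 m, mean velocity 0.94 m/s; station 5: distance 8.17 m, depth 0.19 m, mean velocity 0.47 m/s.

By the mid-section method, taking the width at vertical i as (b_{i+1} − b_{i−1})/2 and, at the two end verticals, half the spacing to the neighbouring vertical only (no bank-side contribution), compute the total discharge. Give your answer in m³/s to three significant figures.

w_1 = (1.46 − 0.89)/2 = 0.285 m; q_1 = 0.48 × 0.17 × 0.285 = 0.02326 m³/s
w_2 = (5.14 − 0.89)/2 = 2.125 m; q_2 = 0.56 × 0.41 × 2.125 = 0.4879 m³/s
w_3 = (6.32 − 1.46)/2 = 2.43 m; q_3 = 0.78 × 0.60 × 2.43 = 1.137 m³/s
w_4 = (8.17 − 5.14)/2 = 1.515 m; q_4 = 0.94 × 0.65 × 1.515 = 0.9257 m³/s
w_5 = (8.17 − 6.32)/2 = 0.925 m; q_5 = 0.47 × 0.19 × 0.925 = 0.08260 m³/s
Q = Σ qᵢ = 2.657 m³/s

2.66 m³/s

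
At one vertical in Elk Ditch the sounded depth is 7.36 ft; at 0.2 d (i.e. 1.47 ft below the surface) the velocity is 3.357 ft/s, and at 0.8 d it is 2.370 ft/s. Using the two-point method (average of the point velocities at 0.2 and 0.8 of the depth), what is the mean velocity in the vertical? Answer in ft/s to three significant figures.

v̄ = (3.357 + 2.370) / 2 = 2.864 ft/s

2.86 ft/s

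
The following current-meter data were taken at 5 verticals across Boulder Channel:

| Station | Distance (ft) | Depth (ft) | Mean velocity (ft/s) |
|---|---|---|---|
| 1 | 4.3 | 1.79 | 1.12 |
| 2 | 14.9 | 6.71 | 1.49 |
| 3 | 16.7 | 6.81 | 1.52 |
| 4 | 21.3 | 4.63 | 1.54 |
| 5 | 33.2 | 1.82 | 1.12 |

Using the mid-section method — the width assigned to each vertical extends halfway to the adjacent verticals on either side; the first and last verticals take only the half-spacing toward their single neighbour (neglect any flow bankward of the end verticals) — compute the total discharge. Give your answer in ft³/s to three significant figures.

w_1 = (14.9 − 4.3)/2 = 5.3 ft; q_1 = 1.12 × 1.79 × 5.3 = 10.63 ft³/s
w_2 = (16.7 − 4.3)/2 = 6.2 ft; q_2 = 1.49 × 6.71 × 6.2 = 61.99 ft³/s
w_3 = (21.3 − 14.9)/2 = 3.2 ft; q_3 = 1.52 × 6.81 × 3.2 = 33.12 ft³/s
w_4 = (33.2 − 16.7)/2 = 8.25 ft; q_4 = 1.54 × 4.63 × 8.25 = 58.82 ft³/s
w_5 = (33.2 − 21.3)/2 = 5.95 ft; q_5 = 1.12 × 1.82 × 5.95 = 12.13 ft³/s
Q = Σ qᵢ = 176.7 ft³/s

177 ft³/s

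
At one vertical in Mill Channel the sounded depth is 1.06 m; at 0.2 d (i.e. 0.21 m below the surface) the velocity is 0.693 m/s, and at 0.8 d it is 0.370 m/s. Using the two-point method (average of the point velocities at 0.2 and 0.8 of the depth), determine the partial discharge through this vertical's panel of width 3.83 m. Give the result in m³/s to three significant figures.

v̄ = (0.693 + 0.370) / 2 = 0.5315 m/s
q = v̄ × d × w = 0.5315 × 1.06 × 3.83 = 2.158 m³/s

2.16 m³/s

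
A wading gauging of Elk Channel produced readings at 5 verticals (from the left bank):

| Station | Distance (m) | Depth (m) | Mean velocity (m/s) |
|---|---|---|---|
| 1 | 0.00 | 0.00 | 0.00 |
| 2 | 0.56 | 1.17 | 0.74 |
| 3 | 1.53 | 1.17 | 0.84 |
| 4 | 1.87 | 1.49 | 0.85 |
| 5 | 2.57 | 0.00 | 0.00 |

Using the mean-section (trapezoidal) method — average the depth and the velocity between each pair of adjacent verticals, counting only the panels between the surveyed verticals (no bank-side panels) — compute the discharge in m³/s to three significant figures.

1.62 m³/s

Panel 1-2: Δb = 0.56 m, d̄ = (0.00+1.17)/2 = 0.585, v̄ = (0.00+0.74)/2 = 0.37 → q = 0.56×0.585×0.37 = 0.1212 m³/s
Panel 2-3: Δb = 0.97 m, d̄ = (1.17+1.17)/2 = 1.17, v̄ = (0.74+0.84)/2 = 0.79 → q = 0.97×1.17×0.79 = 0.8966 m³/s
Panel 3-4: Δb = 0.34 m, d̄ = (1.17+1.49)/2 = 1.33, v̄ = (0.84+0.85)/2 = 0.845 → q = 0.34×1.33×0.845 = 0.3821 m³/s
Panel 4-5: Δb = 0.7 m, d̄ = (1.49+0.00)/2 = 0.745, v̄ = (0.85+0.00)/2 = 0.425 → q = 0.7×0.745×0.425 = 0.2216 m³/s
Q = Σ q = 1.622 m³/s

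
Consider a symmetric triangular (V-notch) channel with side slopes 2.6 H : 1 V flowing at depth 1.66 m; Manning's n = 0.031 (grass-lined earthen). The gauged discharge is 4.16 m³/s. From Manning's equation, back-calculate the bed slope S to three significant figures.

A = z·y² = 2.6×1.66² = 7.165 m²
P = 2y√(1+z²) = 2×1.66×√(1+2.6²) = 9.248 m
R = A/P = 7.165/9.248 = 0.7747 m
S = (Q·n / (1·A·R^(2/3)))² = (4.16×0.031 / (1×7.165×0.8435))² = 0.0004554

0.000455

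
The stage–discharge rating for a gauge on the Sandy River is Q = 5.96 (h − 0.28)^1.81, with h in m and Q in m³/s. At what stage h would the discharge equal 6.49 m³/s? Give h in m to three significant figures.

1.33 m

h − h₀ = (Q/C)^(1/b) = (6.49/5.96)^(1/1.81) = 1.048 m
h = 0.28 + 1.048 = 1.328 m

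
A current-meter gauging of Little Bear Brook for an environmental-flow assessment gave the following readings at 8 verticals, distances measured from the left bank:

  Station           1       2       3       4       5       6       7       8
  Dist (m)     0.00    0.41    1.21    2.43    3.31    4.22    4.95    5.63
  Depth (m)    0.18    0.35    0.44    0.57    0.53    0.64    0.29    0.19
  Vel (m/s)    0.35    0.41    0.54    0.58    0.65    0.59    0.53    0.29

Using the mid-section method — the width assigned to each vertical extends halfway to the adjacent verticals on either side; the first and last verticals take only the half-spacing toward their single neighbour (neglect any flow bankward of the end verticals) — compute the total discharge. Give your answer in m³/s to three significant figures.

w_1 = (0.41 − 0.00)/2 = 0.205 m; q_1 = 0.35 × 0.18 × 0.205 = 0.01292 m³/s
w_2 = (1.21 − 0.00)/2 = 0.605 m; q_2 = 0.41 × 0.35 × 0.605 = 0.08682 m³/s
w_3 = (2.43 − 0.41)/2 = 1.01 m; q_3 = 0.54 × 0.44 × 1.01 = 0.2400 m³/s
w_4 = (3.31 − 1.21)/2 = 1.05 m; q_4 = 0.58 × 0.57 × 1.05 = 0.3471 m³/s
w_5 = (4.22 − 2.43)/2 = 0.895 m; q_5 = 0.65 × 0.53 × 0.895 = 0.3083 m³/s
w_6 = (4.95 − 3.31)/2 = 0.82 m; q_6 = 0.59 × 0.64 × 0.82 = 0.3096 m³/s
w_7 = (5.63 − 4.22)/2 = 0.705 m; q_7 = 0.53 × 0.29 × 0.705 = 0.1084 m³/s
w_8 = (5.63 − 4.95)/2 = 0.34 m; q_8 = 0.29 × 0.19 × 0.34 = 0.01873 m³/s
Q = Σ qᵢ = 1.432 m³/s

1.43 m³/s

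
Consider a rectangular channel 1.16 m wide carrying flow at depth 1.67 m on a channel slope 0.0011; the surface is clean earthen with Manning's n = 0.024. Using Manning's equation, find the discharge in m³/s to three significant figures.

A = b·y = 1.16 × 1.67 = 1.937 m²
P = b + 2y = 1.16 + 2×1.67 = 4.500 m
R = A/P = 1.937/4.500 = 0.4305 m
Q = (1/n)·A·R^(2/3)·S^(1/2) = (1/0.024) × 1.937 × 0.4305^(2/3) × 0.0011^(1/2) = 1.526 m³/s

1.53 m³/s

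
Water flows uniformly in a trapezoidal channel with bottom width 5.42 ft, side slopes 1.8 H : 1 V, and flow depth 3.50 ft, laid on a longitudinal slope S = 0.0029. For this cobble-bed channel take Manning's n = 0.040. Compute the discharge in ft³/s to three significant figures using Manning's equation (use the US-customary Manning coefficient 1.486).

A = (b + z·y)·y = (5.42 + 1.8×3.50)×3.50 = 41.02 ft²
P = b + 2y√(1+z²) = 5.42 + 2×3.50×√(1+1.8²) = 19.83 ft
R = A/P = 41.02/19.83 = 2.068 ft
Q = (1.486/n)·A·R^(2/3)·S^(1/2) = (1.486/0.040) × 41.02 × 2.068^(2/3) × 0.0029^(1/2) = 133.2 ft³/s

133 ft³/s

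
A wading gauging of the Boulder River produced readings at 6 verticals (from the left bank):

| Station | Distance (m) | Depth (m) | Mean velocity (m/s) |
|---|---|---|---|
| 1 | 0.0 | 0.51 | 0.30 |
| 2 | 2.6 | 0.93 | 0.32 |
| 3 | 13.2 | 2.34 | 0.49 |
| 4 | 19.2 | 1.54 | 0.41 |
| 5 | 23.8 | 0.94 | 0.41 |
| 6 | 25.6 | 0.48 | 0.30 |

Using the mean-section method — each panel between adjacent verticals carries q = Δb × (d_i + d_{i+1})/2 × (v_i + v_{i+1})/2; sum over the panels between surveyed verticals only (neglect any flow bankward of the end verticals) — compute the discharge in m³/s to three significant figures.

Panel 1-2: Δb = 2.6 m, d̄ = (0.51+0.93)/2 = 0.72, v̄ = (0.30+0.32)/2 = 0.31 → q = 2.6×0.72×0.31 = 0.5803 m³/s
Panel 2-3: Δb = 10.6 m, d̄ = (0.93+2.34)/2 = 1.635, v̄ = (0.32+0.49)/2 = 0.405 → q = 10.6×1.635×0.405 = 7.019 m³/s
Panel 3-4: Δb = 6 m, d̄ = (2.34+1.54)/2 = 1.94, v̄ = (0.49+0.41)/2 = 0.45 → q = 6×1.94×0.45 = 5.238 m³/s
Panel 4-5: Δb = 4.6 m, d̄ = (1.54+0.94)/2 = 1.24, v̄ = (0.41+0.41)/2 = 0.41 → q = 4.6×1.24×0.41 = 2.339 m³/s
Panel 5-6: Δb = 1.8 m, d̄ = (0.94+0.48)/2 = 0.71, v̄ = (0.41+0.30)/2 = 0.355 → q = 1.8×0.71×0.355 = 0.4537 m³/s
Q = Σ q = 15.63 m³/s

15.6 m³/s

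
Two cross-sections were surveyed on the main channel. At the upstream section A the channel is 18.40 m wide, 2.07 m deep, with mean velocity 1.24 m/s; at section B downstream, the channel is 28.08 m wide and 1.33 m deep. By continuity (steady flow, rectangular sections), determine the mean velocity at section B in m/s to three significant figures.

1.26 m/s

Q = A₁V₁ = (18.40×2.07) × 1.24 = 47.23 m³/s
A₂ = 28.08 × 1.33 = 37.35 m²
V₂ = Q/A₂ = 47.23/37.35 = 1.265 m/s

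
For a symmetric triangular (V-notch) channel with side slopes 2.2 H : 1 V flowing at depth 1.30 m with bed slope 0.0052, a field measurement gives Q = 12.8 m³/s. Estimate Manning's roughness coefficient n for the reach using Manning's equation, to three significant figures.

A = z·y² = 2.2×1.30² = 3.718 m²
P = 2y√(1+z²) = 2×1.30×√(1+2.2²) = 6.283 m
R = A/P = 3.718/6.283 = 0.5917 m
n = (1/Q)·A·R^(2/3)·S^(1/2) = (1/12.8) × 3.718 × 0.7048 × 0.07211 = 0.01476

0.0148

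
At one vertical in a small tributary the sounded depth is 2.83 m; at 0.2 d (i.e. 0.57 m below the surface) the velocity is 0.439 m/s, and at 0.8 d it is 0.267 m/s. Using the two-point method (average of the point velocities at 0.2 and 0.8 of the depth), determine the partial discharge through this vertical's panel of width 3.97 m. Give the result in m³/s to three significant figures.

v̄ = (0.439 + 0.267) / 2 = 0.3530 m/s
q = v̄ × d × w = 0.3530 × 2.83 × 3.97 = 3.966 m³/s

3.97 m³/s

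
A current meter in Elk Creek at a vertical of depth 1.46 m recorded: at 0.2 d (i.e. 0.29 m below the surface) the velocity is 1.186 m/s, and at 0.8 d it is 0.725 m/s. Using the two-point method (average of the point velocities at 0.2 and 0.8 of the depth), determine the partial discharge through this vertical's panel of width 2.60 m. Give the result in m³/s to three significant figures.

v̄ = (1.186 + 0.725) / 2 = 0.9555 m/s
q = v̄ × d × w = 0.9555 × 1.46 × 2.60 = 3.627 m³/s

3.63 m³/s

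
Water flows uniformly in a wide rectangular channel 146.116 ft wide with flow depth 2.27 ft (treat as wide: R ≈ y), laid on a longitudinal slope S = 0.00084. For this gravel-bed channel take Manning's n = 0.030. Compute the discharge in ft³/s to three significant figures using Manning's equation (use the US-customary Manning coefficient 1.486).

A = b·y = 146.116 × 2.27 = 331.7 ft²
Wide channel: R ≈ y = 2.27 ft
Q = (1.486/n)·A·R^(2/3)·S^(1/2) = (1.486/0.030) × 331.7 × 2.270^(2/3) × 0.00084^(1/2) = 822.5 ft³/s

822 ft³/s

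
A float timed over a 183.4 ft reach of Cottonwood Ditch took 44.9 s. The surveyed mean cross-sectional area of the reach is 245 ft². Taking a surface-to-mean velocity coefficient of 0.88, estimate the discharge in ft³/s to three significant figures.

v_surface = L / t̄ = 183.4 / 44.9 = 4.085 ft/s
v_mean = 0.88 × 4.085 = 3.594 ft/s
Q = A × v_mean = 245 × 3.594 = 880.6 ft³/s

881 ft³/s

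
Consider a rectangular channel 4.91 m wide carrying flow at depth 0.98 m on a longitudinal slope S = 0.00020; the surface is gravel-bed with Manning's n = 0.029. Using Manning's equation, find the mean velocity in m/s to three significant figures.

0.385 m/s

A = b·y = 4.91 × 0.98 = 4.812 m²
P = b + 2y = 4.91 + 2×0.98 = 6.870 m
R = A/P = 4.812/6.870 = 0.7004 m
Q = (1/n)·A·R^(2/3)·S^(1/2) = (1/0.029) × 4.812 × 0.7004^(2/3) × 0.00020^(1/2) = 1.851 m³/s
V = Q/A = 1.851/4.812 = 0.3846 m/s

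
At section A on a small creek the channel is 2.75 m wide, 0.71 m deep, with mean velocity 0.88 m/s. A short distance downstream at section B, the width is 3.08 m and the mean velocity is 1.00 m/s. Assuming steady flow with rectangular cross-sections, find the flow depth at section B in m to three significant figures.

Q = A₁V₁ = (2.75×0.71) × 0.88 = 1.718 m³/s
d₂ = Q/(b₂ V₂) = 1.718/(3.08×1.00) = 0.5579 m

0.558 m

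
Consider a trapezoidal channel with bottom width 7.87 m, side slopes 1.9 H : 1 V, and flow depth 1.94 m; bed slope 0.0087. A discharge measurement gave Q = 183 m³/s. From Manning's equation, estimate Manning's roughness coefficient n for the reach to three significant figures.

A = (b + z·y)·y = (7.87 + 1.9×1.94)×1.94 = 22.42 m²
P = b + 2y√(1+z²) = 7.87 + 2×1.94×√(1+1.9²) = 16.20 m
R = A/P = 22.42/16.20 = 1.384 m
n = (1/Q)·A·R^(2/3)·S^(1/2) = (1/183) × 22.42 × 1.242 × 0.09327 = 0.01419

0.0142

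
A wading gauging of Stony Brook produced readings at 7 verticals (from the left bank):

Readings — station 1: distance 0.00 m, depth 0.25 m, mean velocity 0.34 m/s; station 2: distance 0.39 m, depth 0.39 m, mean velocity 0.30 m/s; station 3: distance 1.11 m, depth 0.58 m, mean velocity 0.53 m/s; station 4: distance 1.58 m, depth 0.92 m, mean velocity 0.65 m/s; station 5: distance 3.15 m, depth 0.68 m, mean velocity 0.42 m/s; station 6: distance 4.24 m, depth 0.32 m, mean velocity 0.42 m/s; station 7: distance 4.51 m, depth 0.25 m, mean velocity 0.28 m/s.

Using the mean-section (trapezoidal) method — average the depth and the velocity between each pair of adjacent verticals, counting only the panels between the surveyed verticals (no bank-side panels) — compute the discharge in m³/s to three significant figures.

1.32 m³/s

Panel 1-2: Δb = 0.39 m, d̄ = (0.25+0.39)/2 = 0.32, v̄ = (0.34+0.30)/2 = 0.32 → q = 0.39×0.32×0.32 = 0.03994 m³/s
Panel 2-3: Δb = 0.72 m, d̄ = (0.39+0.58)/2 = 0.485, v̄ = (0.30+0.53)/2 = 0.415 → q = 0.72×0.485×0.415 = 0.1449 m³/s
Panel 3-4: Δb = 0.47 m, d̄ = (0.58+0.92)/2 = 0.75, v̄ = (0.53+0.65)/2 = 0.59 → q = 0.47×0.75×0.59 = 0.2080 m³/s
Panel 4-5: Δb = 1.57 m, d̄ = (0.92+0.68)/2 = 0.8, v̄ = (0.65+0.42)/2 = 0.535 → q = 1.57×0.8×0.535 = 0.6720 m³/s
Panel 5-6: Δb = 1.09 m, d̄ = (0.68+0.32)/2 = 0.5, v̄ = (0.42+0.42)/2 = 0.42 → q = 1.09×0.5×0.42 = 0.2289 m³/s
Panel 6-7: Δb = 0.27 m, d̄ = (0.32+0.25)/2 = 0.285, v̄ = (0.42+0.28)/2 = 0.35 → q = 0.27×0.285×0.35 = 0.02693 m³/s
Q = Σ q = 1.321 m³/s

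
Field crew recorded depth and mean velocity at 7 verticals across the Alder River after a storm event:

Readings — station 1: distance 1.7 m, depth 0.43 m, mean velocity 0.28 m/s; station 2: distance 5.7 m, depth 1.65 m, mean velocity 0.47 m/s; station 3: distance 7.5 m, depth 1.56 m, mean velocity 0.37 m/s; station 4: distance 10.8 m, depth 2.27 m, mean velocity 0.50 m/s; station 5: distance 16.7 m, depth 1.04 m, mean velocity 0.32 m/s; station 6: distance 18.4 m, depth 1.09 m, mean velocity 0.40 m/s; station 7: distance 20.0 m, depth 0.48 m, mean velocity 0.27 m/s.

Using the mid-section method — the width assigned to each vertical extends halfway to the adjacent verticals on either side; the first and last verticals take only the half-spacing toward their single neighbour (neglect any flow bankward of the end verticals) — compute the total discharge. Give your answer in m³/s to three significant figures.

w_1 = (5.7 − 1.7)/2 = 2 m; q_1 = 0.28 × 0.43 × 2 = 0.2408 m³/s
w_2 = (7.5 − 1.7)/2 = 2.9 m; q_2 = 0.47 × 1.65 × 2.9 = 2.249 m³/s
w_3 = (10.8 − 5.7)/2 = 2.55 m; q_3 = 0.37 × 1.56 × 2.55 = 1.472 m³/s
w_4 = (16.7 − 7.5)/2 = 4.6 m; q_4 = 0.50 × 2.27 × 4.6 = 5.221 m³/s
w_5 = (18.4 − 10.8)/2 = 3.8 m; q_5 = 0.32 × 1.04 × 3.8 = 1.265 m³/s
w_6 = (20.0 − 16.7)/2 = 1.65 m; q_6 = 0.40 × 1.09 × 1.65 = 0.7194 m³/s
w_7 = (20.0 − 18.4)/2 = 0.8 m; q_7 = 0.27 × 0.48 × 0.8 = 0.1037 m³/s
Q = Σ qᵢ = 11.27 m³/s

11.3 m³/s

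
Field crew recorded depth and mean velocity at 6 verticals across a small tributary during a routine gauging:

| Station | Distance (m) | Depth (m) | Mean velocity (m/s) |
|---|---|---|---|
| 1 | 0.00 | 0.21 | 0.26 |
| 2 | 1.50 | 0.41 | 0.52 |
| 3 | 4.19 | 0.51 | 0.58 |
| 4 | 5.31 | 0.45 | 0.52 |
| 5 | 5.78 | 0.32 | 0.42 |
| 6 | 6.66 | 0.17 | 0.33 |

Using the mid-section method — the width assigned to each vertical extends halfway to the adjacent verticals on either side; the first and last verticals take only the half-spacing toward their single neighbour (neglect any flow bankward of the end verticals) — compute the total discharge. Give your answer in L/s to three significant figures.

1350 L/s

w_1 = (1.50 − 0.00)/2 = 0.75 m; q_1 = 0.26 × 0.21 × 0.75 = 0.04095 m³/s
w_2 = (4.19 − 0.00)/2 = 2.095 m; q_2 = 0.52 × 0.41 × 2.095 = 0.4467 m³/s
w_3 = (5.31 − 1.50)/2 = 1.905 m; q_3 = 0.58 × 0.51 × 1.905 = 0.5635 m³/s
w_4 = (5.78 − 4.19)/2 = 0.795 m; q_4 = 0.52 × 0.45 × 0.795 = 0.1860 m³/s
w_5 = (6.66 − 5.31)/2 = 0.675 m; q_5 = 0.42 × 0.32 × 0.675 = 0.09072 m³/s
w_6 = (6.66 − 5.78)/2 = 0.44 m; q_6 = 0.33 × 0.17 × 0.44 = 0.02468 m³/s
Q = Σ qᵢ = 1.353 m³/s
= 1.353 × 1000 = 1353 L/s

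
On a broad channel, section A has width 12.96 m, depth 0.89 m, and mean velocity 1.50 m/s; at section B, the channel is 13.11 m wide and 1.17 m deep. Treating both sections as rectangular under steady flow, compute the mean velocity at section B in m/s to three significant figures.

Q = A₁V₁ = (12.96×0.89) × 1.50 = 17.30 m³/s
A₂ = 13.11 × 1.17 = 15.34 m²
V₂ = Q/A₂ = 17.30/15.34 = 1.128 m/s

1.13 m/s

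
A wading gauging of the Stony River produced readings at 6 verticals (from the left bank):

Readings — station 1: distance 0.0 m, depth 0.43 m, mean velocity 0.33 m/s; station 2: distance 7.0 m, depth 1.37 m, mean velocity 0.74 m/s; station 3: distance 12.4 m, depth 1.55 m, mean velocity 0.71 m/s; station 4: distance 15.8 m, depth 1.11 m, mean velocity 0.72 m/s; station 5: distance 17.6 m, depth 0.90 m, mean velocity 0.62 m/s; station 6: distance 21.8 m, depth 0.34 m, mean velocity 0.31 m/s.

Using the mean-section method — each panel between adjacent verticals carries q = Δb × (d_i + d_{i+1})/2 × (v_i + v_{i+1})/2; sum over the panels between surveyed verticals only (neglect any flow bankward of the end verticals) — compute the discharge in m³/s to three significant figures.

Panel 1-2: Δb = 7 m, d̄ = (0.43+1.37)/2 = 0.9, v̄ = (0.33+0.74)/2 = 0.535 → q = 7×0.9×0.535 = 3.371 m³/s
Panel 2-3: Δb = 5.4 m, d̄ = (1.37+1.55)/2 = 1.46, v̄ = (0.74+0.71)/2 = 0.725 → q = 5.4×1.46×0.725 = 5.716 m³/s
Panel 3-4: Δb = 3.4 m, d̄ = (1.55+1.11)/2 = 1.33, v̄ = (0.71+0.72)/2 = 0.715 → q = 3.4×1.33×0.715 = 3.233 m³/s
Panel 4-5: Δb = 1.8 m, d̄ = (1.11+0.90)/2 = 1.005, v̄ = (0.72+0.62)/2 = 0.67 → q = 1.8×1.005×0.67 = 1.212 m³/s
Panel 5-6: Δb = 4.2 m, d̄ = (0.90+0.34)/2 = 0.62, v̄ = (0.62+0.31)/2 = 0.465 → q = 4.2×0.62×0.465 = 1.211 m³/s
Q = Σ q = 14.74 m³/s

14.7 m³/s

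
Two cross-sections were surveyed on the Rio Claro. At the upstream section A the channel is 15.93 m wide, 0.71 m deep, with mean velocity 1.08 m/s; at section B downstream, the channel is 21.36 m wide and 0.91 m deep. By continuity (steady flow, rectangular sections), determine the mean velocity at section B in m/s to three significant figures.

0.628 m/s

Q = A₁V₁ = (15.93×0.71) × 1.08 = 12.22 m³/s
A₂ = 21.36 × 0.91 = 19.44 m²
V₂ = Q/A₂ = 12.22/19.44 = 0.6284 m/s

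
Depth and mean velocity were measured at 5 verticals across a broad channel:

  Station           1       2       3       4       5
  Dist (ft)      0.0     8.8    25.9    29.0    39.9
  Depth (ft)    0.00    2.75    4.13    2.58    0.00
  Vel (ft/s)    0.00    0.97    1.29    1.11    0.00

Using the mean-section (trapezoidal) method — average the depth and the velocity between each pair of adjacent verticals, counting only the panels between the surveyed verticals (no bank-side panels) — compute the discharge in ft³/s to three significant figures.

92.6 ft³/s

Panel 1-2: Δb = 8.8 ft, d̄ = (0.00+2.75)/2 = 1.375, v̄ = (0.00+0.97)/2 = 0.485 → q = 8.8×1.375×0.485 = 5.869 ft³/s
Panel 2-3: Δb = 17.1 ft, d̄ = (2.75+4.13)/2 = 3.44, v̄ = (0.97+1.29)/2 = 1.13 → q = 17.1×3.44×1.13 = 66.47 ft³/s
Panel 3-4: Δb = 3.1 ft, d̄ = (4.13+2.58)/2 = 3.355, v̄ = (1.29+1.11)/2 = 1.2 → q = 3.1×3.355×1.2 = 12.48 ft³/s
Panel 4-5: Δb = 10.9 ft, d̄ = (2.58+0.00)/2 = 1.29, v̄ = (1.11+0.00)/2 = 0.555 → q = 10.9×1.29×0.555 = 7.804 ft³/s
Q = Σ q = 92.62 ft³/s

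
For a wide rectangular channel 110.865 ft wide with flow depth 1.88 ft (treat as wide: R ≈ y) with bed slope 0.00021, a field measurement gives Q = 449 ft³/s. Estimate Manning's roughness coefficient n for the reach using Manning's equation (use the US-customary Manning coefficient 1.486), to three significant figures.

A = b·y = 110.865 × 1.88 = 208.4 ft²
Wide channel: R ≈ y = 1.88 ft
n = (1.486/Q)·A·R^(2/3)·S^(1/2) = (1.486/449) × 208.4 × 1.523 × 0.01449 = 0.01523

0.0152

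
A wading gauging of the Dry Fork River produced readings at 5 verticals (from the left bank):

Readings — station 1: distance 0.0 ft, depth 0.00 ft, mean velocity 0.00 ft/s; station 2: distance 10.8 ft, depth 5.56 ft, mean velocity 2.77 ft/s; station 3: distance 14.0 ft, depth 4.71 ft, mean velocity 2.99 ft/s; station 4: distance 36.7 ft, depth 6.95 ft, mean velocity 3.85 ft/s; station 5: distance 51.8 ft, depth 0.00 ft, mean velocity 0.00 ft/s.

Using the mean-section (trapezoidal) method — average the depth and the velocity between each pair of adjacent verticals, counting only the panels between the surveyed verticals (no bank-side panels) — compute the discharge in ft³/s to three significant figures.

Panel 1-2: Δb = 10.8 ft, d̄ = (0.00+5.56)/2 = 2.78, v̄ = (0.00+2.77)/2 = 1.385 → q = 10.8×2.78×1.385 = 41.58 ft³/s
Panel 2-3: Δb = 3.2 ft, d̄ = (5.56+4.71)/2 = 5.135, v̄ = (2.77+2.99)/2 = 2.88 → q = 3.2×5.135×2.88 = 47.32 ft³/s
Panel 3-4: Δb = 22.7 ft, d̄ = (4.71+6.95)/2 = 5.83, v̄ = (2.99+3.85)/2 = 3.42 → q = 22.7×5.83×3.42 = 452.6 ft³/s
Panel 4-5: Δb = 15.1 ft, d̄ = (6.95+0.00)/2 = 3.475, v̄ = (3.85+0.00)/2 = 1.925 → q = 15.1×3.475×1.925 = 101.0 ft³/s
Q = Σ q = 642.5 ft³/s

643 ft³/s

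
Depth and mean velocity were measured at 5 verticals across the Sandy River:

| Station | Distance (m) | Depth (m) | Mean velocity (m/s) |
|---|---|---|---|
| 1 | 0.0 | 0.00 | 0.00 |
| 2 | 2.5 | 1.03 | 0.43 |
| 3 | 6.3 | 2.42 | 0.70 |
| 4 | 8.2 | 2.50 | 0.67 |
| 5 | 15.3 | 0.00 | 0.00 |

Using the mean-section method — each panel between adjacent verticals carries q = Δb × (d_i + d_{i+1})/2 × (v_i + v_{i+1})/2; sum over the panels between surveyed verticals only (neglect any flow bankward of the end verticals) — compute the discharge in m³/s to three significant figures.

Panel 1-2: Δb = 2.5 m, d̄ = (0.00+1.03)/2 = 0.515, v̄ = (0.00+0.43)/2 = 0.215 → q = 2.5×0.515×0.215 = 0.2768 m³/s
Panel 2-3: Δb = 3.8 m, d̄ = (1.03+2.42)/2 = 1.725, v̄ = (0.43+0.70)/2 = 0.565 → q = 3.8×1.725×0.565 = 3.704 m³/s
Panel 3-4: Δb = 1.9 m, d̄ = (2.42+2.50)/2 = 2.46, v̄ = (0.70+0.67)/2 = 0.685 → q = 1.9×2.46×0.685 = 3.202 m³/s
Panel 4-5: Δb = 7.1 m, d̄ = (2.50+0.00)/2 = 1.25, v̄ = (0.67+0.00)/2 = 0.335 → q = 7.1×1.25×0.335 = 2.973 m³/s
Q = Σ q = 10.16 m³/s

10.2 m³/s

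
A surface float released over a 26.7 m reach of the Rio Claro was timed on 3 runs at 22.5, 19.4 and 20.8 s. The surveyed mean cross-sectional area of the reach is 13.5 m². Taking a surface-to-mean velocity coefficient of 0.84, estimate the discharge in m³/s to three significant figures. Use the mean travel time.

t̄ = (22.5 + 19.4 + 20.8) / 3 = 20.9 s
v_surface = L / t̄ = 26.7 / 20.9 = 1.278 m/s
v_mean = 0.84 × 1.278 = 1.073 m/s
Q = A × v_mean = 13.5 × 1.073 = 14.49 m³/s

14.5 m³/s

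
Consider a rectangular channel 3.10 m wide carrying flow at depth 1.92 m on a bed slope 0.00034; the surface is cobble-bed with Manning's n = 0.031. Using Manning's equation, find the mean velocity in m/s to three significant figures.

A = b·y = 3.10 × 1.92 = 5.952 m²
P = b + 2y = 3.10 + 2×1.92 = 6.940 m
R = A/P = 5.952/6.940 = 0.8576 m
Q = (1/n)·A·R^(2/3)·S^(1/2) = (1/0.031) × 5.952 × 0.8576^(2/3) × 0.00034^(1/2) = 3.196 m³/s
V = Q/A = 3.196/5.952 = 0.5369 m/s

0.537 m/s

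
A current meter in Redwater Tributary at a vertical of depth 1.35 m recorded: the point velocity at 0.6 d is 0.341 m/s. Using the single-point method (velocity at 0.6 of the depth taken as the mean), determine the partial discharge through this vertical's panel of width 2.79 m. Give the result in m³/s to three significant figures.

v̄ = v₀.₆ = 0.341 m/s
q = v̄ × d × w = 0.3410 × 1.35 × 2.79 = 1.284 m³/s

1.28 m³/s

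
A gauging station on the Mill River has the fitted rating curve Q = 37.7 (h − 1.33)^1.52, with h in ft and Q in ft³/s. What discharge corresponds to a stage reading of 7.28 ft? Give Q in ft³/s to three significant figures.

567 ft³/s

Q = 37.7 × (7.28 − 1.33)^1.52 = 37.7 × 5.95^1.52 = 567.0 ft³/s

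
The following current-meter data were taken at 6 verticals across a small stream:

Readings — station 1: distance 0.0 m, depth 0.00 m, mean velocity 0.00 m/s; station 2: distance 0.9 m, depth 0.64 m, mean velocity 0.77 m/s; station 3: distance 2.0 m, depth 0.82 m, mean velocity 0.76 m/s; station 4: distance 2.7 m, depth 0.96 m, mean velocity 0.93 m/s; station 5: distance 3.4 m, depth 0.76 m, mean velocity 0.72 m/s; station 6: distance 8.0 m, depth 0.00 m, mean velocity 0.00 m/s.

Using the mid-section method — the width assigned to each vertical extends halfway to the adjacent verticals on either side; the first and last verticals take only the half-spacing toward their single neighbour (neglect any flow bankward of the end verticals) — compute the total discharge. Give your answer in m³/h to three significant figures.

w_2 = (2.0 − 0.0)/2 = 1 m; q_2 = 0.77 × 0.64 × 1 = 0.4928 m³/s
w_3 = (2.7 − 0.9)/2 = 0.9 m; q_3 = 0.76 × 0.82 × 0.9 = 0.5609 m³/s
w_4 = (3.4 − 2.0)/2 = 0.7 m; q_4 = 0.93 × 0.96 × 0.7 = 0.6250 m³/s
w_5 = (8.0 − 2.7)/2 = 2.65 m; q_5 = 0.72 × 0.76 × 2.65 = 1.450 m³/s
Stations 1, 6 contribute zero (depth or velocity is 0).
Q = Σ qᵢ = 3.129 m³/s
= 3.129 × 3600 = 11260 m³/h

11300 m³/h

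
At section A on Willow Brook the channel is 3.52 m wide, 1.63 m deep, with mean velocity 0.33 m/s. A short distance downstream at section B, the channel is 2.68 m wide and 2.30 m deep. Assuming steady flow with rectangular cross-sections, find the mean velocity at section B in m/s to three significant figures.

Q = A₁V₁ = (3.52×1.63) × 0.33 = 1.893 m³/s
A₂ = 2.68 × 2.30 = 6.164 m²
V₂ = Q/A₂ = 1.893/6.164 = 0.3072 m/s

0.307 m/s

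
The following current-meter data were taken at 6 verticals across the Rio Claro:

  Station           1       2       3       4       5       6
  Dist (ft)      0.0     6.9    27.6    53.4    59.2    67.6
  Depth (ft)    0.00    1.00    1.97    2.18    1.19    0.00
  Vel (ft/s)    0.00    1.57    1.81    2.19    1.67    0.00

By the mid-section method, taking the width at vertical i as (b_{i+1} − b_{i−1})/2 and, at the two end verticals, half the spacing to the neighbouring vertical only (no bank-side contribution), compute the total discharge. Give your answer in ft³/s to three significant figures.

194 ft³/s

w_2 = (27.6 − 0.0)/2 = 13.8 ft; q_2 = 1.57 × 1.00 × 13.8 = 21.67 ft³/s
w_3 = (53.4 − 6.9)/2 = 23.25 ft; q_3 = 1.81 × 1.97 × 23.25 = 82.90 ft³/s
w_4 = (59.2 − 27.6)/2 = 15.8 ft; q_4 = 2.19 × 2.18 × 15.8 = 75.43 ft³/s
w_5 = (67.6 − 53.4)/2 = 7.1 ft; q_5 = 1.67 × 1.19 × 7.1 = 14.11 ft³/s
Stations 1, 6 contribute zero (depth or velocity is 0).
Q = Σ qᵢ = 194.1 ft³/s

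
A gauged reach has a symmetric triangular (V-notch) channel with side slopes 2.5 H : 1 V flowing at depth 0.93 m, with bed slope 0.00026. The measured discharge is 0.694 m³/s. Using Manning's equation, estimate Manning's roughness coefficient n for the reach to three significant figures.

0.0287

A = z·y² = 2.5×0.93² = 2.162 m²
P = 2y√(1+z²) = 2×0.93×√(1+2.5²) = 5.008 m
R = A/P = 2.162/5.008 = 0.4317 m
n = (1/Q)·A·R^(2/3)·S^(1/2) = (1/0.694) × 2.162 × 0.5712 × 0.01612 = 0.02870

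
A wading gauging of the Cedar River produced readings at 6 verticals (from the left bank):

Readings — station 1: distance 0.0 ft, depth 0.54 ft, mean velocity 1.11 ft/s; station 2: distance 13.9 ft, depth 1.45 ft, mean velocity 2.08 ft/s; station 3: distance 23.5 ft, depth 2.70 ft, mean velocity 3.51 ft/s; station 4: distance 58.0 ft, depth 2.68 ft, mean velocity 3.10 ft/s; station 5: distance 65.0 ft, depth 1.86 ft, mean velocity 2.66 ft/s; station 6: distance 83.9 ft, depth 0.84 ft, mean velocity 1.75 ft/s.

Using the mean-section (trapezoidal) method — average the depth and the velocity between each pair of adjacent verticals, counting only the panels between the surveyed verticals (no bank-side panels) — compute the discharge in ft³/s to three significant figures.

Panel 1-2: Δb = 13.9 ft, d̄ = (0.54+1.45)/2 = 0.995, v̄ = (1.11+2.08)/2 = 1.595 → q = 13.9×0.995×1.595 = 22.06 ft³/s
Panel 2-3: Δb = 9.6 ft, d̄ = (1.45+2.70)/2 = 2.075, v̄ = (2.08+3.51)/2 = 2.795 → q = 9.6×2.075×2.795 = 55.68 ft³/s
Panel 3-4: Δb = 34.5 ft, d̄ = (2.70+2.68)/2 = 2.69, v̄ = (3.51+3.10)/2 = 3.305 → q = 34.5×2.69×3.305 = 306.7 ft³/s
Panel 4-5: Δb = 7 ft, d̄ = (2.68+1.86)/2 = 2.27, v̄ = (3.10+2.66)/2 = 2.88 → q = 7×2.27×2.88 = 45.76 ft³/s
Panel 5-6: Δb = 18.9 ft, d̄ = (1.86+0.84)/2 = 1.35, v̄ = (2.66+1.75)/2 = 2.205 → q = 18.9×1.35×2.205 = 56.26 ft³/s
Q = Σ q = 486.5 ft³/s

486 ft³/s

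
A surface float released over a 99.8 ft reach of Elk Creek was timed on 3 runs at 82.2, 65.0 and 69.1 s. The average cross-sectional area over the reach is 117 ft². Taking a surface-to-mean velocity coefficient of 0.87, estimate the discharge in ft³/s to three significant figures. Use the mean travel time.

t̄ = (82.2 + 65.0 + 69.1) / 3 = 72.1 s
v_surface = L / t̄ = 99.8 / 72.1 = 1.384 ft/s
v_mean = 0.87 × 1.384 = 1.204 ft/s
Q = A × v_mean = 117 × 1.204 = 140.9 ft³/s

141 ft³/s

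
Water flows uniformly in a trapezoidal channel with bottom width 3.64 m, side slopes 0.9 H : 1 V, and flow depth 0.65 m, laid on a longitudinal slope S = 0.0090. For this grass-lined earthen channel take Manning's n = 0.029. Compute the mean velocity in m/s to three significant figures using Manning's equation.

2.09 m/s

A = (b + z·y)·y = (3.64 + 0.9×0.65)×0.65 = 2.746 m²
P = b + 2y√(1+z²) = 3.64 + 2×0.65×√(1+0.9²) = 5.389 m
R = A/P = 2.746/5.389 = 0.5096 m
Q = (1/n)·A·R^(2/3)·S^(1/2) = (1/0.029) × 2.746 × 0.5096^(2/3) × 0.0090^(1/2) = 5.732 m³/s
V = Q/A = 5.732/2.746 = 2.087 m/s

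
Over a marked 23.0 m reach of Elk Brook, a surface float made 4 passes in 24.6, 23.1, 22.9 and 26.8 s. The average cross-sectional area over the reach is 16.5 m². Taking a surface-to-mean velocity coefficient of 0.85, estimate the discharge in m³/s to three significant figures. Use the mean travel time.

13.2 m³/s

t̄ = (24.6 + 23.1 + 22.9 + 26.8) / 4 = 24.35 s
v_surface = L / t̄ = 23.0 / 24.35 = 0.9446 m/s
v_mean = 0.85 × 0.9446 = 0.8029 m/s
Q = A × v_mean = 16.5 × 0.8029 = 13.25 m³/s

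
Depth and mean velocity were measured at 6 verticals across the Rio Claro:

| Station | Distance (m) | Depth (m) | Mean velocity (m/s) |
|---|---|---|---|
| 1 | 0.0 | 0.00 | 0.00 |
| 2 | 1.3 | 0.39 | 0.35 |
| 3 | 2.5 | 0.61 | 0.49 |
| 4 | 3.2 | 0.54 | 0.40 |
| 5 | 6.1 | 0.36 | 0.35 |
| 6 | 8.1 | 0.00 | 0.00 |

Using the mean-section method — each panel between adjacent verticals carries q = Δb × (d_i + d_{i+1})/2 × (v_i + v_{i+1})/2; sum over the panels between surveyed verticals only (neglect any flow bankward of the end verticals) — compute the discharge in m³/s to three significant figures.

Panel 1-2: Δb = 1.3 m, d̄ = (0.00+0.39)/2 = 0.195, v̄ = (0.00+0.35)/2 = 0.175 → q = 1.3×0.195×0.175 = 0.04436 m³/s
Panel 2-3: Δb = 1.2 m, d̄ = (0.39+0.61)/2 = 0.5, v̄ = (0.35+0.49)/2 = 0.42 → q = 1.2×0.5×0.42 = 0.2520 m³/s
Panel 3-4: Δb = 0.7 m, d̄ = (0.61+0.54)/2 = 0.575, v̄ = (0.49+0.40)/2 = 0.445 → q = 0.7×0.575×0.445 = 0.1791 m³/s
Panel 4-5: Δb = 2.9 m, d̄ = (0.54+0.36)/2 = 0.45, v̄ = (0.40+0.35)/2 = 0.375 → q = 2.9×0.45×0.375 = 0.4894 m³/s
Panel 5-6: Δb = 2 m, d̄ = (0.36+0.00)/2 = 0.18, v̄ = (0.35+0.00)/2 = 0.175 → q = 2×0.18×0.175 = 0.06300 m³/s
Q = Σ q = 1.028 m³/s

1.03 m³/s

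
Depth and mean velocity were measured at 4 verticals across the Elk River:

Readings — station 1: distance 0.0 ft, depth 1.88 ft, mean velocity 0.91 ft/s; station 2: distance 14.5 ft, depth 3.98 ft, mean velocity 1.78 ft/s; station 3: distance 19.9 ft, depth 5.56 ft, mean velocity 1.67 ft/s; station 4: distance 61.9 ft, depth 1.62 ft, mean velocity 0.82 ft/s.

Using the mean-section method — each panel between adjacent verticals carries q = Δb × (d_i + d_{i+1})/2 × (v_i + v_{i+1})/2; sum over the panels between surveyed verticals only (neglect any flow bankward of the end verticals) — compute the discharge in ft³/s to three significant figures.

Panel 1-2: Δb = 14.5 ft, d̄ = (1.88+3.98)/2 = 2.93, v̄ = (0.91+1.78)/2 = 1.345 → q = 14.5×2.93×1.345 = 57.14 ft³/s
Panel 2-3: Δb = 5.4 ft, d̄ = (3.98+5.56)/2 = 4.77, v̄ = (1.78+1.67)/2 = 1.725 → q = 5.4×4.77×1.725 = 44.43 ft³/s
Panel 3-4: Δb = 42 ft, d̄ = (5.56+1.62)/2 = 3.59, v̄ = (1.67+0.82)/2 = 1.245 → q = 42×3.59×1.245 = 187.7 ft³/s
Q = Σ q = 289.3 ft³/s

289 ft³/s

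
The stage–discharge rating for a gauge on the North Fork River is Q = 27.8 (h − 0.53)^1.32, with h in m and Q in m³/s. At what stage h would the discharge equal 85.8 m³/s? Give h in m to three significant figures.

h − h₀ = (Q/C)^(1/b) = (85.8/27.8)^(1/1.32) = 2.348 m
h = 0.53 + 2.348 = 2.878 m

2.88 m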